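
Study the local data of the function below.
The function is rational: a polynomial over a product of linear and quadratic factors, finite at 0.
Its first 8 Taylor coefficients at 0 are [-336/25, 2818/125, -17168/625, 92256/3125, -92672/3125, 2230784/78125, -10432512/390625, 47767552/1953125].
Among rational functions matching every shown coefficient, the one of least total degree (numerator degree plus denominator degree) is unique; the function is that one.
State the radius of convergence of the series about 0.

No rational of total degree below 3 reproduces all 8 coefficients; solving the [1/2] Pade equations on them gives f(θ) = (13*θ/8 - 21)/(θ + 5/4)**2, whose expansion matches every shown term.
Denominator factor (θ + 5/4)^2: pole of order 2 at -5/4, modulus 5/4.
The radius of convergence is the smallest modulus among the singular points: 5/4.

The radius of convergence is 5/4.


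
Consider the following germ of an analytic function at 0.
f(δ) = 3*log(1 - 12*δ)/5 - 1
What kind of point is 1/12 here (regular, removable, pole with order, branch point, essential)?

The term (3/5)*log(1 - δ/(1/12)) has argument 1 - 1/12/(1/12) = 0 at 1/12: a logarithmic (infinitely-sheeted) branch point; the remaining terms are analytic or single-valued there.

The point is a logarithmic branch point.


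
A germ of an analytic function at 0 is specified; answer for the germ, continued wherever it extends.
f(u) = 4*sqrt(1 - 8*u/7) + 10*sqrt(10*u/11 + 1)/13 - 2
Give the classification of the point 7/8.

The term (4)*sqrt(1 - u/(7/8)) has argument 1 - 7/8/(7/8) = 0 at 7/8: a square-root (algebraic, two-sheeted) branch point; the remaining terms are analytic or single-valued there.

The point is an algebraic (square-root) branch point.


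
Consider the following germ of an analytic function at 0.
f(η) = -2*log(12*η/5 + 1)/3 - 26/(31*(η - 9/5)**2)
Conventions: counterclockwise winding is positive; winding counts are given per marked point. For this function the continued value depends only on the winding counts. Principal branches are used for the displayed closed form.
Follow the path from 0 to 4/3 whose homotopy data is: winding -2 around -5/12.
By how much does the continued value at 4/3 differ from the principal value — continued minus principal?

The rational part is single-valued and drops out of the difference; each branch term changes only by its own monodromy.
(-2/3)*log(1 - η/(-5/12)): each positive loop around -5/12 adds 2*pi*i to the log, so winding -2 contributes (-2/3)*(-2)*2*pi*i = (8/3)*pi*i.
Summing the contributions at η = 4/3 gives (8/3)*pi*i.

Continued minus principal equals (8/3)*pi*i.


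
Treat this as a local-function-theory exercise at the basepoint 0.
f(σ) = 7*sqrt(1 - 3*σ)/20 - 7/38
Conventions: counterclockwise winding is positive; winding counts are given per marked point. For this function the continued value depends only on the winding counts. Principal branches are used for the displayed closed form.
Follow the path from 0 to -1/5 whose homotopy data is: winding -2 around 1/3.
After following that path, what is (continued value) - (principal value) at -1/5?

The rational part is single-valued and drops out of the difference; each branch term changes only by its own monodromy.
(7/20)*sqrt(1 - σ/(1/3)): winding -2 is even, the square root returns to the same sheet, contribution 0.
Summing the contributions at σ = -1/5 gives 0.

Continued minus principal equals 0.


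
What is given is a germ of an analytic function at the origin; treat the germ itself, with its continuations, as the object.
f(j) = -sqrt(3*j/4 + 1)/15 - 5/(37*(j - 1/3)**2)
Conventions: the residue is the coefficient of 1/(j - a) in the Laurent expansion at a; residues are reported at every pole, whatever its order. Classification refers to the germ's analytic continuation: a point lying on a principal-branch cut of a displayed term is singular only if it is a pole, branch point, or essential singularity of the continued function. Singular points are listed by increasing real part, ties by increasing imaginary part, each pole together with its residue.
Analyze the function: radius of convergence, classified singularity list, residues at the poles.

Radius of convergence at 0: 1/3.
At -4/3: an algebraic (square-root) branch point.
At 1/3: a pole of order 2; residue 0.

Denominator factor (j - 1/3)^2: pole of order 2 at 1/3, modulus 1/3.
Branch term (-1/15)*sqrt(1 - j/(-4/3)): its argument vanishes at j = -4/3, a square-root branch point, modulus 4/3.
The radius of convergence is the smallest modulus among the singular points: 1/3.
The branch term is analytic at 1/3 and contributes nothing to the residue; only the rational part matters.
At the order-2 pole 1/3 set g(j) = (j - (1/3))^2*(rational part) = -5/37.
Order-2 pole: residue = g'(a); g'(1/3) = 0, so the residue is 0.
List the singular points by increasing real part (a conjugate pair: the negative imaginary part first).


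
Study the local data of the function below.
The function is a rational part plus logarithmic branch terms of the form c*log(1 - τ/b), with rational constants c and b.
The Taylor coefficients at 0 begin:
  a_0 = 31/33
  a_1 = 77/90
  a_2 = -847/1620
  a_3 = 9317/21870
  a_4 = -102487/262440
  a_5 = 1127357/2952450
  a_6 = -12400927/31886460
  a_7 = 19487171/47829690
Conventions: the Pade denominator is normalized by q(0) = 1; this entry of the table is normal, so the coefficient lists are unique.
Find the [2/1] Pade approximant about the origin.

The Pade approximant has numerator coefficients [31/33, 1313/810, 847/4860]; denominator coefficients [1, 22/27].

Taylor coefficients needed (read off): a_0 = 31/33, a_1 = 77/90, a_2 = -847/1620, a_3 = 9317/21870.
Write the denominator as Q(τ) = 1 + q1*τ. Requiring Q*f - P = O(τ^4) with deg P <= 2 kills the coefficients of τ^3..τ^3 in Q*f:
  τ^3: a_3 + q1*a_2 = 0, i.e. 9317/21870 + (-847/1620)*q1 = 0.
Solving this linear system: q1 = 22/27.
The numerator is Q*f truncated at degree 2: P0 = a_0 = 31/33; P1 = a_1 + q1*a_0 = 1313/810; P2 = a_2 + q1*a_1 = 847/4860.


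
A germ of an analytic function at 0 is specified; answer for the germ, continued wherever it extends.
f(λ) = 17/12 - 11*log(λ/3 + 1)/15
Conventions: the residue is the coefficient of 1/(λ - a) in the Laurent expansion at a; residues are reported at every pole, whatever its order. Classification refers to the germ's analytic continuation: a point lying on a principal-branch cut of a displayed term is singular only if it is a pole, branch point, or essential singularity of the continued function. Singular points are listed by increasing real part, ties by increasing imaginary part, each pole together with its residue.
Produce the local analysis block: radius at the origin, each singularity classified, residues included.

Radius of convergence at 0: 3.
At -3: a logarithmic branch point.

Branch term (-11/15)*log(1 - λ/(-3)): its argument vanishes at λ = -3, a logarithmic branch point, modulus 3.
The radius of convergence is the smallest modulus among the singular points: 3.


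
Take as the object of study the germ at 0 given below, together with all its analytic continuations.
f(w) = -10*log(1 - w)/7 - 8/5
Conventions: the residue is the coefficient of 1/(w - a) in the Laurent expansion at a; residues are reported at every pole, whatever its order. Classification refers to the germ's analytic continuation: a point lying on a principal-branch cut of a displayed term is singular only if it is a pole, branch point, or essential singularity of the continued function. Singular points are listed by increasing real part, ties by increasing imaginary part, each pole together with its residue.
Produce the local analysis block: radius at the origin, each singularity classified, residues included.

Branch term (-10/7)*log(1 - w/(1)): its argument vanishes at w = 1, a logarithmic branch point, modulus 1.
The radius of convergence is the smallest modulus among the singular points: 1.

Radius of convergence at 0: 1.
At 1: a logarithmic branch point.


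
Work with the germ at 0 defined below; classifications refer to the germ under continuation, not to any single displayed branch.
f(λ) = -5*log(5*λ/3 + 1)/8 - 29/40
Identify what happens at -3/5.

The point is a logarithmic branch point.

The term (-5/8)*log(1 - λ/(-3/5)) has argument 1 - -3/5/(-3/5) = 0 at -3/5: a logarithmic (infinitely-sheeted) branch point; the remaining terms are analytic or single-valued there.


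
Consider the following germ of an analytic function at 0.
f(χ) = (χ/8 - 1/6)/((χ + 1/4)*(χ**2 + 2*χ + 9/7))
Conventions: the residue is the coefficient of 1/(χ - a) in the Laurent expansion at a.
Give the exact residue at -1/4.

At the order-1 pole -1/4 set g(χ) = (χ - (-1/4))*f(χ) = (χ/8 - 1/6)/(χ**2 + 2*χ + 9/7).
Simple pole: residue = g(a) at a = -1/4, which is -7/30.

The residue is -7/30.


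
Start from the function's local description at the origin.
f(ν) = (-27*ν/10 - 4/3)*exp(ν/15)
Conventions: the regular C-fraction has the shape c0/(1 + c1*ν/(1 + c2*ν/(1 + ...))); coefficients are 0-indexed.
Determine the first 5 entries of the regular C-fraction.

Taylor coefficients (expand at 0): a_0 = -4/3, a_1 = -251/90, a_2 = -247/1350, a_3 = -737/121500, a_4 = -49/364500.
c0 = a_0 = -4/3. Peel one level at a time: if S = 1 + c*ν/S' with S'(0) = 1, then c is the ν-coefficient of S and S' = c*ν/(S - 1).
S_1 = c0/f = 1 + (-251/120)*ν + (2441/576)*ν^2 + ...; c1 = -251/120.
S_2 = c1*ν/(S_1 - 1) = 1 + (12205/6024)*ν + (181067/85051350)*ν^2 + ...; c2 = 12205/6024.
S_3 = c2*ν/(S_2 - 1) = 1 + (-724268/689277375)*ν + (176485324/7541202515625)*ν^2 + ...; c3 = -724268/689277375.
S_4 = c3*ν/(S_3 - 1) = 1 + (11074454081/497232615375)*ν + ...; c4 = 11074454081/497232615375.

The regular C-fraction coefficients are [-4/3, -251/120, 12205/6024, -724268/689277375, 11074454081/497232615375].


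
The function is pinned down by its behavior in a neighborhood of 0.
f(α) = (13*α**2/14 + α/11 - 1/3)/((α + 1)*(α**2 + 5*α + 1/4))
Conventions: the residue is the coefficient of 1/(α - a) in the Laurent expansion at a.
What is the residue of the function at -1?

The residue is -466/3465.

At the order-1 pole -1 set g(α) = (α - (-1))*f(α) = (13*α**2/14 + α/11 - 1/3)/(α**2 + 5*α + 1/4).
Simple pole: residue = g(a) at a = -1, which is -466/3465.


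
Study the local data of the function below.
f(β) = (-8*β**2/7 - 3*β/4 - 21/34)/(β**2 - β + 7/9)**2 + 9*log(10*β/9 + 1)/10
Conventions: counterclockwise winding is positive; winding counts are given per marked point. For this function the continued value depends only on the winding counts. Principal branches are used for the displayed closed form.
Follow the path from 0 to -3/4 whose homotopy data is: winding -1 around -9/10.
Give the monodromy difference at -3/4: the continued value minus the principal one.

The rational part is single-valued and drops out of the difference; each branch term changes only by its own monodromy.
(9/10)*log(1 - β/(-9/10)): each positive loop around -9/10 adds 2*pi*i to the log, so winding -1 contributes (9/10)*(-1)*2*pi*i = -(9/5)*pi*i.
Summing the contributions at β = -3/4 gives -(9/5)*pi*i.

Continued minus principal equals -(9/5)*pi*i.


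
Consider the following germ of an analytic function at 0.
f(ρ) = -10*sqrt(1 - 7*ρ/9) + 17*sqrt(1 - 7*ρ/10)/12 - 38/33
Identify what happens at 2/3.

There is no denominator, hence no pole anywhere.
Branch term sqrt(1 - ρ/(10/7)): argument at 2/3 is 8/15, nonzero, so 2/3 is not its branch point (a point on a principal cut is still regular for the continued germ).
Branch term sqrt(1 - ρ/(9/7)): argument at 2/3 is 13/27, nonzero, so 2/3 is not its branch point (a point on a principal cut is still regular for the continued germ).
So the germ continues analytically to 2/3.

The point is a regular point.


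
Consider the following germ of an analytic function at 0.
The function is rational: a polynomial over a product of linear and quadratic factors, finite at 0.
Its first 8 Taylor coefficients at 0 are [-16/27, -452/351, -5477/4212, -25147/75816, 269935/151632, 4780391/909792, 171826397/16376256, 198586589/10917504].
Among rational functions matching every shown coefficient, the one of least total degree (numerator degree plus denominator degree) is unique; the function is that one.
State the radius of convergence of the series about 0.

No rational of total degree below 6 reproduces all 8 coefficients; solving the [2/4] Pade equations on them gives f(τ) = (23*τ**2/16 + 23*τ/13 - 4/3)/((τ - 3/2)**3*(τ - 2/3)), whose expansion matches every shown term.
Denominator factor (τ - 2/3): pole of order 1 at 2/3, modulus 2/3.
Denominator factor (τ - 3/2)^3: pole of order 3 at 3/2, modulus 3/2.
The radius of convergence is the smallest modulus among the singular points: 2/3.

The radius of convergence is 2/3.


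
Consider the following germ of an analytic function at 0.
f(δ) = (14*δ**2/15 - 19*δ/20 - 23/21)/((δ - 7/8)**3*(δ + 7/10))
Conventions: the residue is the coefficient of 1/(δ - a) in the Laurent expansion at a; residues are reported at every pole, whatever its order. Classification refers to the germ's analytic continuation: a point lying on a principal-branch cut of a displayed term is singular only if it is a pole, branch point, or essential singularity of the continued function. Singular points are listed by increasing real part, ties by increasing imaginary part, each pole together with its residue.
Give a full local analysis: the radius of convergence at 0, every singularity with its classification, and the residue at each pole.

Radius of convergence at 0: 7/10.
At -7/10: a pole of order 1; residue -36416/5250987.
At 7/8: a pole of order 3; residue 36416/5250987.

Denominator factor (δ - 7/8)^3: pole of order 3 at 7/8, modulus 7/8.
Denominator factor (δ + 7/10): pole of order 1 at -7/10, modulus 7/10.
The radius of convergence is the smallest modulus among the singular points: 7/10.
At the order-1 pole -7/10 set g(δ) = (δ - (-7/10))*f(δ) = (14*δ**2/15 - 19*δ/20 - 23/21)/(δ - 7/8)**3.
Simple pole: residue = g(a) at a = -7/10, which is -36416/5250987.
At the order-3 pole 7/8 set g(δ) = (δ - (7/8))^3*f(δ) = (14*δ**2/15 - 19*δ/20 - 23/21)/(δ + 7/10).
Order-3 pole: residue = g''(a)/2; g''(7/8) = 72832/5250987, so the residue is 36416/5250987.
List the singular points by increasing real part (a conjugate pair: the negative imaginary part first).


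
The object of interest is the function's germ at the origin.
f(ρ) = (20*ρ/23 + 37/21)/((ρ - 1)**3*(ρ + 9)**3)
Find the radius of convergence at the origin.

The radius of convergence is 1.

Denominator factor (ρ - 1)^3: pole of order 3 at 1, modulus 1.
Denominator factor (ρ + 9)^3: pole of order 3 at -9, modulus 9.
The radius of convergence is the smallest modulus among the singular points: 1.


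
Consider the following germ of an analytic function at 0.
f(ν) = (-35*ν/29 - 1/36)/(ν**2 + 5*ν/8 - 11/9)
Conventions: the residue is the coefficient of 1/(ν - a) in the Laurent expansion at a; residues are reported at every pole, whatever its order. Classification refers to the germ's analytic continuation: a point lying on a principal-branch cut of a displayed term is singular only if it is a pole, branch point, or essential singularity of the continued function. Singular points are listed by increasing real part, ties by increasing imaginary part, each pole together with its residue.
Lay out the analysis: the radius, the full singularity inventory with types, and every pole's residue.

Denominator factor (ν**2 + 5*ν/8 - 11/9): discriminant 3041/576, real irrational roots -5/16 + (1/48)*sqrt(3041) and -5/16 - (1/48)*sqrt(3041); poles of order 1, moduli -5/16 + (1/48)*sqrt(3041) and 5/16 + (1/48)*sqrt(3041).
The radius of convergence is the smallest modulus among the singular points: -5/16 + (1/48)*sqrt(3041).
The factor ν**2 + 5*ν/8 - 11/9 splits as (ν - a)(ν - a') with a = -5/16 - (1/48)*sqrt(3041), a' = -5/16 + (1/48)*sqrt(3041). At the order-1 pole a set g(ν) = (ν - a)*f(ν) = [-35*ν/29 - 1/36] / (ν - a').
Simple pole: residue = g(a) at a = -5/16 - (1/48)*sqrt(3041), which is -35/58 - (1459/529134)*sqrt(3041).
The factor ν**2 + 5*ν/8 - 11/9 splits as (ν - a)(ν - a') with a = -5/16 + (1/48)*sqrt(3041), a' = -5/16 - (1/48)*sqrt(3041). At the order-1 pole a set g(ν) = (ν - a)*f(ν) = [-35*ν/29 - 1/36] / (ν - a').
Simple pole: residue = g(a) at a = -5/16 + (1/48)*sqrt(3041), which is -35/58 + (1459/529134)*sqrt(3041).
List the singular points by increasing real part (a conjugate pair: the negative imaginary part first).

Radius of convergence at 0: -5/16 + (1/48)*sqrt(3041).
At -5/16 - (1/48)*sqrt(3041): a pole of order 1; residue -35/58 - (1459/529134)*sqrt(3041).
At -5/16 + (1/48)*sqrt(3041): a pole of order 1; residue -35/58 + (1459/529134)*sqrt(3041).


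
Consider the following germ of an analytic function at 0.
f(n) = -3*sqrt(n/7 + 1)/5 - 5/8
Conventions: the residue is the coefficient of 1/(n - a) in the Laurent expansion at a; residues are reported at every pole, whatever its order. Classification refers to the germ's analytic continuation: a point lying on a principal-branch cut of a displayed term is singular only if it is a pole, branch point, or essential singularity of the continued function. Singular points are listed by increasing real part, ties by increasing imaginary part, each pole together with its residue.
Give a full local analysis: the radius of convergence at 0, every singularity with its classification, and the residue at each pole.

Branch term (-3/5)*sqrt(1 - n/(-7)): its argument vanishes at n = -7, a square-root branch point, modulus 7.
The radius of convergence is the smallest modulus among the singular points: 7.

Radius of convergence at 0: 7.
At -7: an algebraic (square-root) branch point.


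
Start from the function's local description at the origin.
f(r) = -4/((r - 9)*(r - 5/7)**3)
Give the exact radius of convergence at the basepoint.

The radius of convergence is 5/7.

Denominator factor (r - 5/7)^3: pole of order 3 at 5/7, modulus 5/7.
Denominator factor (r - 9): pole of order 1 at 9, modulus 9.
The radius of convergence is the smallest modulus among the singular points: 5/7.


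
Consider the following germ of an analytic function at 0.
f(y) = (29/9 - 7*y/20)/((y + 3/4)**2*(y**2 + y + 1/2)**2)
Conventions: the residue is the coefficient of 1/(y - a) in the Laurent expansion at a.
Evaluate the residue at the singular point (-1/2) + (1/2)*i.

The residue is (-311072/5625) + (123604/5625)*i.

The factor y**2 + y + 1/2 splits as (y - a)(y - a') with a = (-1/2) + (1/2)*i, a' = (-1/2) - (1/2)*i. At the order-2 pole a set g(y) = (y - a)^2*f(y) = [(29/9 - 7*y/20)/(y + 3/4)**2] / (y - a')^2.
Order-2 pole: residue = g'(a); g'((-1/2) + (1/2)*i) = (-311072/5625) + (123604/5625)*i, so the residue is (-311072/5625) + (123604/5625)*i.


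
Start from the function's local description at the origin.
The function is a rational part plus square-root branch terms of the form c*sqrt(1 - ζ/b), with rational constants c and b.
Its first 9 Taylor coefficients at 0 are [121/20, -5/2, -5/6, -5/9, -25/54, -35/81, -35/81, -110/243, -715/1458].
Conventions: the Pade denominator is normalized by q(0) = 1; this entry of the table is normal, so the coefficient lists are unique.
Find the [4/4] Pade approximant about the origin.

The Pade approximant has numerator coefficients [121/20, -997/60, 181/12, -271/54, 721/1620]; denominator coefficients [1, -7/3, 5/3, -10/27, 1/81].

Taylor coefficients needed (read off): a_0 = 121/20, a_1 = -5/2, a_2 = -5/6, a_3 = -5/9, a_4 = -25/54, a_5 = -35/81, a_6 = -35/81, a_7 = -110/243, a_8 = -715/1458.
Write the denominator as Q(ζ) = 1 + q1*ζ + q2*ζ^2 + q3*ζ^3 + q4*ζ^4. Requiring Q*f - P = O(ζ^9) with deg P <= 4 kills the coefficients of ζ^5..ζ^8 in Q*f:
  ζ^5: a_5 + q1*a_4 + q2*a_3 + q3*a_2 + q4*a_1 = 0, i.e. -35/81 + (-25/54)*q1 + (-5/9)*q2 + (-5/6)*q3 + (-5/2)*q4 = 0.
  ζ^6: a_6 + q1*a_5 + q2*a_4 + q3*a_3 + q4*a_2 = 0, i.e. -35/81 + (-35/81)*q1 + (-25/54)*q2 + (-5/9)*q3 + (-5/6)*q4 = 0.
  ζ^7: a_7 + q1*a_6 + q2*a_5 + q3*a_4 + q4*a_3 = 0, i.e. -110/243 + (-35/81)*q1 + (-35/81)*q2 + (-25/54)*q3 + (-5/9)*q4 = 0.
  ζ^8: a_8 + q1*a_7 + q2*a_6 + q3*a_5 + q4*a_4 = 0, i.e. -715/1458 + (-110/243)*q1 + (-35/81)*q2 + (-35/81)*q3 + (-25/54)*q4 = 0.
Solving this linear system: q1 = -7/3, q2 = 5/3, q3 = -10/27, q4 = 1/81.
The numerator is Q*f truncated at degree 4: P0 = a_0 = 121/20; P1 = a_1 + q1*a_0 = -997/60; P2 = a_2 + q1*a_1 + q2*a_0 = 181/12; P3 = a_3 + q1*a_2 + q2*a_1 + q3*a_0 = -271/54; P4 = a_4 + q1*a_3 + q2*a_2 + q3*a_1 + q4*a_0 = 721/1620.


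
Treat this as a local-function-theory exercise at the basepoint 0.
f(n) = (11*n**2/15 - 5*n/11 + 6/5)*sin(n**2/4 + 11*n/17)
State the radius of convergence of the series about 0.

The factor sin(n**2/4 + 11*n/17) is entire and contributes no finite singular point.
The polynomial part has no poles.
No finite singular points: the Taylor series at 0 converges everywhere.

The radius of convergence is infinite.


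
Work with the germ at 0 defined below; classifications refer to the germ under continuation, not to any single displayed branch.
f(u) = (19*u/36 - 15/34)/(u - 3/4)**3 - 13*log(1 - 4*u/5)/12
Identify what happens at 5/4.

The term (-13/12)*log(1 - u/(5/4)) has argument 1 - 5/4/(5/4) = 0 at 5/4: a logarithmic (infinitely-sheeted) branch point; the remaining terms are analytic or single-valued there.

The point is a logarithmic branch point.


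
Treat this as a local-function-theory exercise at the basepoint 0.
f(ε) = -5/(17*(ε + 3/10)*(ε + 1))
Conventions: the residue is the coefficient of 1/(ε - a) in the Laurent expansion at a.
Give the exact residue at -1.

At the order-1 pole -1 set g(ε) = (ε - (-1))*f(ε) = -5/(17*(ε + 3/10)).
Simple pole: residue = g(a) at a = -1, which is 50/119.

The residue is 50/119.


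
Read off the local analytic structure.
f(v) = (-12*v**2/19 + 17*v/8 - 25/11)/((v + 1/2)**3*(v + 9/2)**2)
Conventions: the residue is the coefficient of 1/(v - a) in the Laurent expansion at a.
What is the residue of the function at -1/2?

At the order-3 pole -1/2 set g(v) = (v - (-1/2))^3*f(v) = (-12*v**2/19 + 17*v/8 - 25/11)/(v + 9/2)**2.
Order-3 pole: residue = g''(a)/2; g''(-1/2) = -142579/428032, so the residue is -142579/856064.

The residue is -142579/856064.


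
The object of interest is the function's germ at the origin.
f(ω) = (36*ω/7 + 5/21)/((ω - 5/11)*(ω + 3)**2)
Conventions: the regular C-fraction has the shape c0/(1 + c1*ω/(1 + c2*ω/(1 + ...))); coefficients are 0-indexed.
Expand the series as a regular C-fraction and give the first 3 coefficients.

Taylor coefficients (expand at 0): a_0 = -11/189, a_1 = -3817/2835, a_2 = -30382/14175.
c0 = a_0 = -11/189. Peel one level at a time: if S = 1 + c*ω/S' with S'(0) = 1, then c is the ω-coefficient of S and S' = c*ω/(S - 1).
S_1 = c0/f = 1 + (-347/15)*ω + (112123/225)*ω^2 + ...; c1 = -347/15.
S_2 = c1*ω/(S_1 - 1) = 1 + (112123/5205)*ω + ...; c2 = 112123/5205.

The regular C-fraction coefficients are [-11/189, -347/15, 112123/5205].


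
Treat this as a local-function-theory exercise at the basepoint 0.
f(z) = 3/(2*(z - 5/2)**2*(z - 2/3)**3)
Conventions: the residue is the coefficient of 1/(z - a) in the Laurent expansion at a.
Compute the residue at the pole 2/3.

At the order-3 pole 2/3 set g(z) = (z - (2/3))^3*f(z) = 3/(2*(z - 5/2)**2).
Order-3 pole: residue = g''(a)/2; g''(2/3) = 11664/14641, so the residue is 5832/14641.

The residue is 5832/14641.


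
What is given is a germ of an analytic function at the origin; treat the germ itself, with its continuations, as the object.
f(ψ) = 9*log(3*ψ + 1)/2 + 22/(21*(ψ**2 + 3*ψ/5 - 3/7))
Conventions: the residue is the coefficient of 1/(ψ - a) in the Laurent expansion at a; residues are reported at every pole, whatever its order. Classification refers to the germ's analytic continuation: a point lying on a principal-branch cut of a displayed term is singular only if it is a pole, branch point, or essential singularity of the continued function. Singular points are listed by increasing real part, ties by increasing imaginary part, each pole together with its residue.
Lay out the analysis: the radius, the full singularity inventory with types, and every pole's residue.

Denominator factor (ψ**2 + 3*ψ/5 - 3/7): discriminant 363/175, real irrational roots -3/10 + (11/70)*sqrt(21) and -3/10 - (11/70)*sqrt(21); poles of order 1, moduli -3/10 + (11/70)*sqrt(21) and 3/10 + (11/70)*sqrt(21).
Branch term (9/2)*log(1 - ψ/(-1/3)): its argument vanishes at ψ = -1/3, a logarithmic branch point, modulus 1/3.
The radius of convergence is the smallest modulus among the singular points: 1/3.
The branch term is analytic at -3/10 - (11/70)*sqrt(21) and contributes nothing to the residue; only the rational part matters.
The factor ψ**2 + 3*ψ/5 - 3/7 splits as (ψ - a)(ψ - a') with a = -3/10 - (11/70)*sqrt(21), a' = -3/10 + (11/70)*sqrt(21). At the order-1 pole a set g(ψ) = (ψ - a)*(rational part) = [22/21] / (ψ - a').
Simple pole: residue = g(a) at a = -3/10 - (11/70)*sqrt(21), which is -(10/63)*sqrt(21).
The branch term is analytic at -3/10 + (11/70)*sqrt(21) and contributes nothing to the residue; only the rational part matters.
The factor ψ**2 + 3*ψ/5 - 3/7 splits as (ψ - a)(ψ - a') with a = -3/10 + (11/70)*sqrt(21), a' = -3/10 - (11/70)*sqrt(21). At the order-1 pole a set g(ψ) = (ψ - a)*(rational part) = [22/21] / (ψ - a').
Simple pole: residue = g(a) at a = -3/10 + (11/70)*sqrt(21), which is (10/63)*sqrt(21).
List the singular points by increasing real part (a conjugate pair: the negative imaginary part first).

Radius of convergence at 0: 1/3.
At -3/10 - (11/70)*sqrt(21): a pole of order 1; residue -(10/63)*sqrt(21).
At -1/3: a logarithmic branch point.
At -3/10 + (11/70)*sqrt(21): a pole of order 1; residue (10/63)*sqrt(21).


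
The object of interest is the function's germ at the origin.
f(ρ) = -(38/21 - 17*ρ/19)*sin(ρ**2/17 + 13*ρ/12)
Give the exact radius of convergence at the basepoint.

The factor -sin(ρ**2/17 + 13*ρ/12) is entire and contributes no finite singular point.
The polynomial part has no poles.
No finite singular points: the Taylor series at 0 converges everywhere.

The radius of convergence is infinite.


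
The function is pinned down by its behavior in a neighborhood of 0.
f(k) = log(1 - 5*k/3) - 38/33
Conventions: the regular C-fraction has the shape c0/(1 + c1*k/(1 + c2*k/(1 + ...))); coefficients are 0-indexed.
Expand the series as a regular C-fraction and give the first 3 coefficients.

Taylor coefficients (expand at 0): a_0 = -38/33, a_1 = -5/3, a_2 = -25/18.
c0 = a_0 = -38/33. Peel one level at a time: if S = 1 + c*k/S' with S'(0) = 1, then c is the k-coefficient of S and S' = c*k/(S - 1).
S_1 = c0/f = 1 + (-55/38)*k + (1925/2166)*k^2 + ...; c1 = -55/38.
S_2 = c1*k/(S_1 - 1) = 1 + (35/57)*k + ...; c2 = 35/57.

The regular C-fraction coefficients are [-38/33, -55/38, 35/57].


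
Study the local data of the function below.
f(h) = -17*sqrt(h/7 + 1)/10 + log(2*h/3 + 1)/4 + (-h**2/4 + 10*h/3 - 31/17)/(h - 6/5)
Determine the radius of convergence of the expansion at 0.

Denominator factor (h - 6/5): pole of order 1 at 6/5, modulus 6/5.
Branch term (-17/10)*sqrt(1 - h/(-7)): its argument vanishes at h = -7, a square-root branch point, modulus 7.
Branch term (1/4)*log(1 - h/(-3/2)): its argument vanishes at h = -3/2, a logarithmic branch point, modulus 3/2.
The radius of convergence is the smallest modulus among the singular points: 6/5.

The radius of convergence is 6/5.


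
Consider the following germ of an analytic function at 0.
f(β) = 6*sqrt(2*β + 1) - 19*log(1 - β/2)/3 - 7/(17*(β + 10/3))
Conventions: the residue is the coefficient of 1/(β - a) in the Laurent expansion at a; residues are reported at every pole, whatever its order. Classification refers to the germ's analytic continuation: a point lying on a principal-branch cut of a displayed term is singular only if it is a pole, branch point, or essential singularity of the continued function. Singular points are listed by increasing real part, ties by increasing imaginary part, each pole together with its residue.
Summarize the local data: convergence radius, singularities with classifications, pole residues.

Radius of convergence at 0: 1/2.
At -10/3: a pole of order 1; residue -7/17.
At -1/2: an algebraic (square-root) branch point.
At 2: a logarithmic branch point.

Denominator factor (β + 10/3): pole of order 1 at -10/3, modulus 10/3.
Branch term (-19/3)*log(1 - β/(2)): its argument vanishes at β = 2, a logarithmic branch point, modulus 2.
Branch term (6)*sqrt(1 - β/(-1/2)): its argument vanishes at β = -1/2, a square-root branch point, modulus 1/2.
The radius of convergence is the smallest modulus among the singular points: 1/2.
The branch terms are analytic at -10/3 and contribute nothing to the residue; only the rational part matters.
At the order-1 pole -10/3 set g(β) = (β - (-10/3))*(rational part) = -7/17.
Simple pole: residue = g(a) at a = -10/3, which is -7/17.
List the singular points by increasing real part (a conjugate pair: the negative imaginary part first).


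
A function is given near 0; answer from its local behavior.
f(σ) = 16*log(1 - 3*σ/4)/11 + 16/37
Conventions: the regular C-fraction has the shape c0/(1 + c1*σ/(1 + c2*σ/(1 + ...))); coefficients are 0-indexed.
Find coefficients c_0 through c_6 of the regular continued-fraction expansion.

The regular C-fraction coefficients are [16/37, 111/44, -255/88, -11/680, -61/170, -51/488, -33/122].

Taylor coefficients (expand at 0): a_0 = 16/37, a_1 = -12/11, a_2 = -9/22, a_3 = -9/44, a_4 = -81/704, a_5 = -243/3520, a_6 = -243/5632.
c0 = a_0 = 16/37. Peel one level at a time: if S = 1 + c*σ/S' with S'(0) = 1, then c is the σ-coefficient of S and S' = c*σ/(S - 1).
S_1 = c0/f = 1 + (111/44)*σ + (28305/3872)*σ^2 + ...; c1 = 111/44.
S_2 = c1*σ/(S_1 - 1) = 1 + (-255/88)*σ + (-3/64)*σ^2 + ...; c2 = -255/88.
S_3 = c2*σ/(S_2 - 1) = 1 + (-11/680)*σ + (-671/115600)*σ^2 + ...; c3 = -11/680.
S_4 = c3*σ/(S_3 - 1) = 1 + (-61/170)*σ + (-3/80)*σ^2 + ...; c4 = -61/170.
S_5 = c4*σ/(S_4 - 1) = 1 + (-51/488)*σ + (-1683/59536)*σ^2 + ...; c5 = -51/488.
S_6 = c5*σ/(S_5 - 1) = 1 + (-33/122)*σ + ...; c6 = -33/122.


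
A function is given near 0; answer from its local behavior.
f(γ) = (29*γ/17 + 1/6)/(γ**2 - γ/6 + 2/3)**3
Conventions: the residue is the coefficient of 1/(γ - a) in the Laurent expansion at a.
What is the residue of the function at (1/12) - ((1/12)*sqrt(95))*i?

The residue is ((244944/14575375)*sqrt(95))*i.

The factor γ**2 - γ/6 + 2/3 splits as (γ - a)(γ - a') with a = (1/12) - ((1/12)*sqrt(95))*i, a' = (1/12) + ((1/12)*sqrt(95))*i. At the order-3 pole a set g(γ) = (γ - a)^3*f(γ) = [29*γ/17 + 1/6] / (γ - a')^3.
Order-3 pole: residue = g''(a)/2; g''((1/12) - ((1/12)*sqrt(95))*i) = ((489888/14575375)*sqrt(95))*i, so the residue is ((244944/14575375)*sqrt(95))*i.


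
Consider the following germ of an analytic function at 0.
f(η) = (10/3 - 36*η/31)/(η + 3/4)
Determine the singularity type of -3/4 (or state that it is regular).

The point is a pole of order 1.

The denominator factor η + 3/4 vanishes at -3/4 and appears to the power 1; the numerator there equals 391/93, nonzero, and no other factor vanishes.
Hence a pole whose order is the multiplicity, 1.


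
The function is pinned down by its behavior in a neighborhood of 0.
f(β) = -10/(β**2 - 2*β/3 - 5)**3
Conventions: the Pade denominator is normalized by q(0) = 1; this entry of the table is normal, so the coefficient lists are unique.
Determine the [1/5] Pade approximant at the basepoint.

Taylor coefficients needed (expand at 0): a_0 = 2/25, a_1 = -4/125, a_2 = 106/1875, a_3 = -464/16875, a_4 = 2372/84375, a_5 = -95848/6328125, a_6 = 3435284/284765625.
Write the denominator as Q(β) = 1 + q1*β + q2*β^2 + q3*β^3 + q4*β^4 + q5*β^5. Requiring Q*f - P = O(β^7) with deg P <= 1 kills the coefficients of β^2..β^6 in Q*f:
  β^2: a_2 + q1*a_1 + q2*a_0 = 0, i.e. 106/1875 + (-4/125)*q1 + (2/25)*q2 = 0.
  β^3: a_3 + q1*a_2 + q2*a_1 + q3*a_0 = 0, i.e. -464/16875 + (106/1875)*q1 + (-4/125)*q2 + (2/25)*q3 = 0.
  β^4: a_4 + q1*a_3 + q2*a_2 + q3*a_1 + q4*a_0 = 0, i.e. 2372/84375 + (-464/16875)*q1 + (106/1875)*q2 + (-4/125)*q3 + (2/25)*q4 = 0.
  β^5: a_5 + q1*a_4 + q2*a_3 + q3*a_2 + q4*a_1 + q5*a_0 = 0, i.e. -95848/6328125 + (2372/84375)*q1 + (-464/16875)*q2 + (106/1875)*q3 + (-4/125)*q4 + (2/25)*q5 = 0.
  β^6: a_6 + q1*a_5 + q2*a_4 + q3*a_3 + q4*a_2 + q5*a_1 = 0, i.e. 3435284/284765625 + (-95848/6328125)*q1 + (2372/84375)*q2 + (-464/16875)*q3 + (106/1875)*q4 + (-4/125)*q5 = 0.
Solving this linear system: q1 = 9/10, q2 = -26/75, q3 = -2909/6750, q4 = 103/3375, q5 = 53/750.
The numerator is Q*f truncated at degree 1: P0 = a_0 = 2/25; P1 = a_1 + q1*a_0 = 1/25.

The Pade approximant has numerator coefficients [2/25, 1/25]; denominator coefficients [1, 9/10, -26/75, -2909/6750, 103/3375, 53/750].


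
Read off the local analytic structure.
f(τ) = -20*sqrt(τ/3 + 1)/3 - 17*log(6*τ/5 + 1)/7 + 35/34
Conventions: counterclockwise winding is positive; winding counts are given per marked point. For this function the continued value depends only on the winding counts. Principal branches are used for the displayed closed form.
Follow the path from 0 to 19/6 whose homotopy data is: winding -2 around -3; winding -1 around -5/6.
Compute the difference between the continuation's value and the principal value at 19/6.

The rational part is single-valued and drops out of the difference; each branch term changes only by its own monodromy.
(-17/7)*log(1 - τ/(-5/6)): each positive loop around -5/6 adds 2*pi*i to the log, so winding -1 contributes (-17/7)*(-1)*2*pi*i = (34/7)*pi*i.
(-20/3)*sqrt(1 - τ/(-3)): winding -2 is even, the square root returns to the same sheet, contribution 0.
Summing the contributions at τ = 19/6 gives (34/7)*pi*i.

Continued minus principal equals (34/7)*pi*i.


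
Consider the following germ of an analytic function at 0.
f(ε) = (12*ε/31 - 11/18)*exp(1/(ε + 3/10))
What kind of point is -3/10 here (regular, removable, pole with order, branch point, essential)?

The exponent 1/(ε - (-3/10)) has a pole at -3/10, so exp(1/(ε - (-3/10))) takes every nonzero value near it: an essential singularity (not a pole of any order).

The point is an essential singularity.


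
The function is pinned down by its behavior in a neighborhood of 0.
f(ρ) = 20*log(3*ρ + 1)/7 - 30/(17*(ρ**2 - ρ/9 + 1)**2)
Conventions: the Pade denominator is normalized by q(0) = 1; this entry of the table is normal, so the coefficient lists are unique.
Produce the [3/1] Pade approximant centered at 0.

Taylor coefficients needed (expand at 0): a_0 = -30/17, a_1 = 2920/357, a_2 = -10060/1071, a_3 = 777320/28917, a_4 = -16367615/260253.
Write the denominator as Q(ρ) = 1 + q1*ρ. Requiring Q*f - P = O(ρ^5) with deg P <= 3 kills the coefficients of ρ^4..ρ^4 in Q*f:
  ρ^4: a_4 + q1*a_3 = 0, i.e. -16367615/260253 + (777320/28917)*q1 = 0.
Solving this linear system: q1 = 3273523/1399176.
The numerator is Q*f truncated at degree 3: P0 = a_0 = -30/17; P1 = a_1 + q1*a_0 = 37468045/9250108; P2 = a_2 + q1*a_1 = 608347955/62438229; P3 = a_3 + q1*a_2 = 5512588085/1123888122.

The Pade approximant has numerator coefficients [-30/17, 37468045/9250108, 608347955/62438229, 5512588085/1123888122]; denominator coefficients [1, 3273523/1399176].


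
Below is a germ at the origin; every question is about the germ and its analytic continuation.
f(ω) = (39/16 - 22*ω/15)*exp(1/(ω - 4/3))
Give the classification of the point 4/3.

The exponent 1/(ω - (4/3)) has a pole at 4/3, so exp(1/(ω - (4/3))) takes every nonzero value near it: an essential singularity (not a pole of any order).

The point is an essential singularity.


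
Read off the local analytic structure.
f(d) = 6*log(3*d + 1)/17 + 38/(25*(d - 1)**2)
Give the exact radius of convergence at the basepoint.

Denominator factor (d - 1)^2: pole of order 2 at 1, modulus 1.
Branch term (6/17)*log(1 - d/(-1/3)): its argument vanishes at d = -1/3, a logarithmic branch point, modulus 1/3.
The radius of convergence is the smallest modulus among the singular points: 1/3.

The radius of convergence is 1/3.


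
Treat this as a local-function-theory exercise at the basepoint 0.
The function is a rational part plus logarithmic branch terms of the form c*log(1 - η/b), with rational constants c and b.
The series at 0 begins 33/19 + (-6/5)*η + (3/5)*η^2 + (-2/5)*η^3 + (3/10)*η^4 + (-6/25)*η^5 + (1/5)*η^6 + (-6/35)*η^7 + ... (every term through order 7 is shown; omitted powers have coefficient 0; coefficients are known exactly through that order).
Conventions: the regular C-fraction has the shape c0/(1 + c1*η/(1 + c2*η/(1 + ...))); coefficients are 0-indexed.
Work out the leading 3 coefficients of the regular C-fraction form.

Taylor coefficients (read off): a_0 = 33/19, a_1 = -6/5, a_2 = 3/5.
c0 = a_0 = 33/19. Peel one level at a time: if S = 1 + c*η/S' with S'(0) = 1, then c is the η-coefficient of S and S' = c*η/(S - 1).
S_1 = c0/f = 1 + (38/55)*η + (399/3025)*η^2 + ...; c1 = 38/55.
S_2 = c1*η/(S_1 - 1) = 1 + (-21/110)*η + ...; c2 = -21/110.

The regular C-fraction coefficients are [33/19, 38/55, -21/110].


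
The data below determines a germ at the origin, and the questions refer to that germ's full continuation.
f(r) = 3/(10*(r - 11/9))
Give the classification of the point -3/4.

Denominator factors: r - 11/9 = -71/36 at r = -3/4 — none vanishes.
So the germ continues analytically to -3/4.

The point is a regular point.


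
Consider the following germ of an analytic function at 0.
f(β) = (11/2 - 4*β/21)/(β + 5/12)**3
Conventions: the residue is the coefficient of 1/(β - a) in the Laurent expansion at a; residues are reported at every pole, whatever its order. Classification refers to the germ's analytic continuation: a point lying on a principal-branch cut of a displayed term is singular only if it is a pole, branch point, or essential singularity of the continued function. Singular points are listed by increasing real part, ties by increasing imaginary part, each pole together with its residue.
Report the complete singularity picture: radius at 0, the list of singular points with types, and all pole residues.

Radius of convergence at 0: 5/12.
At -5/12: a pole of order 3; residue 0.

Denominator factor (β + 5/12)^3: pole of order 3 at -5/12, modulus 5/12.
The radius of convergence is the smallest modulus among the singular points: 5/12.
At the order-3 pole -5/12 set g(β) = (β - (-5/12))^3*f(β) = 11/2 - 4*β/21.
Order-3 pole: residue = g''(a)/2; g''(-5/12) = 0, so the residue is 0.


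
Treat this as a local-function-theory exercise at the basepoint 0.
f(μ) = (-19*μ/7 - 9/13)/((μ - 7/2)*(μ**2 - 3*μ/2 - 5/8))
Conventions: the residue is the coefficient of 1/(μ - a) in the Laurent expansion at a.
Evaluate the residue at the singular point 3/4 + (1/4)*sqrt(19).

The factor μ**2 - 3*μ/2 - 5/8 splits as (μ - a)(μ - a') with a = 3/4 + (1/4)*sqrt(19), a' = 3/4 - (1/4)*sqrt(19). At the order-1 pole a set g(μ) = (μ - a)*f(μ) = [(-19*μ/7 - 9/13)/(μ - 7/2)] / (μ - a').
Simple pole: residue = g(a) at a = 3/4 + (1/4)*sqrt(19), which is 530/663 + (15616/88179)*sqrt(19).

The residue is 530/663 + (15616/88179)*sqrt(19).


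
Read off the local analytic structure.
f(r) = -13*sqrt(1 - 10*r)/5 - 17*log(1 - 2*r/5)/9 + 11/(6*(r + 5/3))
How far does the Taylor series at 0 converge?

The radius of convergence is 1/10.

Denominator factor (r + 5/3): pole of order 1 at -5/3, modulus 5/3.
Branch term (-17/9)*log(1 - r/(5/2)): its argument vanishes at r = 5/2, a logarithmic branch point, modulus 5/2.
Branch term (-13/5)*sqrt(1 - r/(1/10)): its argument vanishes at r = 1/10, a square-root branch point, modulus 1/10.
The radius of convergence is the smallest modulus among the singular points: 1/10.


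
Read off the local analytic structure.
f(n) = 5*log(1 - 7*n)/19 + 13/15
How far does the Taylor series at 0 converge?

The radius of convergence is 1/7.

Branch term (5/19)*log(1 - n/(1/7)): its argument vanishes at n = 1/7, a logarithmic branch point, modulus 1/7.
The radius of convergence is the smallest modulus among the singular points: 1/7.
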